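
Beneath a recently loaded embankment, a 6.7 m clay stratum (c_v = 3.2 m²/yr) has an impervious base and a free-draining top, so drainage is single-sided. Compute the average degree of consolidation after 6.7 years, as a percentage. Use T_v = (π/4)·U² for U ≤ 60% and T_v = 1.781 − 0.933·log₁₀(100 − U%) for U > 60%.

Drainage path length: H_d = H = 6.7 m (single drainage).
T_v = c_v·t/H_d² = 3.2×6.7/6.7² = 0.47761.
T_v = 0.47761 corresponds to the U > 60% branch:
U = 1 − 10^((1.781 − T_v)/0.933)/100 = 0.7505

U ≈ 75.1 %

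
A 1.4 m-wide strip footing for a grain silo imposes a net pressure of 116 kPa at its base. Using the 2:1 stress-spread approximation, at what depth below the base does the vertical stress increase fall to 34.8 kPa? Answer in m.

2:1 spreading — at depth z the loaded area has grown by z in each plan dimension:
qB/(B+z) = Δσ_z ⇒ z = qB/Δσ_z − B = 116×1.4/34.8 − 1.4 = 3.267 m

z ≈ 3.27 m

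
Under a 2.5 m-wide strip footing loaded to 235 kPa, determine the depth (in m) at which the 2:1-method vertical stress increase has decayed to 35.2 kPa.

z ≈ 14.2 m

2:1 spreading — at depth z the loaded area has grown by z in each plan dimension:
qB/(B+z) = Δσ_z ⇒ z = qB/Δσ_z − B = 235×2.5/35.2 − 2.5 = 14.19 m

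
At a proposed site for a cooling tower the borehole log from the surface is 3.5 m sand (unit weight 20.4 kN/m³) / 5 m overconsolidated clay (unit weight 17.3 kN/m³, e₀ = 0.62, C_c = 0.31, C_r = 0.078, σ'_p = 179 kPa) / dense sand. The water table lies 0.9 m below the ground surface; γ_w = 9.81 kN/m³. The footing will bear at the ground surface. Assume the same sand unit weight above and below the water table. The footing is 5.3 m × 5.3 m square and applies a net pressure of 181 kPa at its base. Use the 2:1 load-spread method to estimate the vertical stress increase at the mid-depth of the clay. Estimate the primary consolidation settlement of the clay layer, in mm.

S_c ≈ 50.2 mm

Mid-depth of clay below the ground surface: z = 3.5 + 5/2 = 6 m.
Total vertical stress at mid-clay: σ_v = 20.4×3.5 + 17.3×2.5 = 114.65 kPa.
Pore pressure: u = 9.81×(6 − 0.9) = 50.031 kPa.
Initial effective stress: σ'_0 = σ_v − u = 114.65 − 50.031 = 64.619 kPa.
Stress increase at mid-clay by the 2:1 spreading method:
Δσ = qBL/((B+z)(L+z)) = 181×5.3×5.3/((5.3+6)(5.3+6)) = 39.817 kPa
Final effective stress: σ'_f = 64.619 + 39.817 = 104.44 kPa.
σ'_f = 104.44 ≤ σ'_p = 179 kPa, so the clay remains overconsolidated and only the recompression index applies:
S_c = C_r·H/(1+e₀)·log₁₀(σ'_f/σ'_0) = 0.078×5/1.62×log₁₀(104.44/64.619)
    = 0.24074 × 0.20851 = 0.0502 m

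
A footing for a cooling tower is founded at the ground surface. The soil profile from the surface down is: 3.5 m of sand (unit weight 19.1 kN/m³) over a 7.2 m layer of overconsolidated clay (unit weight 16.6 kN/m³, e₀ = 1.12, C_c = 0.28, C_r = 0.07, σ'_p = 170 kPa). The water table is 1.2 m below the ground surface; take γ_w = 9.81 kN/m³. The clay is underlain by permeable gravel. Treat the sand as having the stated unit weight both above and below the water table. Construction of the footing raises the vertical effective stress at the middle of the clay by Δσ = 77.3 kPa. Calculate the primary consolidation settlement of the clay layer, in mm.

S_c ≈ 77.8 mm

Mid-depth of clay below the ground surface: z = 3.5 + 7.2/2 = 7.1 m.
Total vertical stress at mid-clay: σ_v = 19.1×3.5 + 16.6×3.6 = 126.61 kPa.
Pore pressure: u = 9.81×(7.1 − 1.2) = 57.879 kPa.
Initial effective stress: σ'_0 = σ_v − u = 126.61 − 57.879 = 68.731 kPa.
Final effective stress: σ'_f = 68.731 + 77.3 = 146.03 kPa.
σ'_f = 146.03 ≤ σ'_p = 170 kPa, so the clay remains overconsolidated and only the recompression index applies:
S_c = C_r·H/(1+e₀)·log₁₀(σ'_f/σ'_0) = 0.07×7.2/2.12×log₁₀(146.03/68.731)
    = 0.23773 × 0.32729 = 0.07781 m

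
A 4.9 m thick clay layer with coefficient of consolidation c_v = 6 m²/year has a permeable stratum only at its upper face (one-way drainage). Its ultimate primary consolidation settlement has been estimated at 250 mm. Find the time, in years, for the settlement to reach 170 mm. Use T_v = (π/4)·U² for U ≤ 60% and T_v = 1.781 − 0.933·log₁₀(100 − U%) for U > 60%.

Drainage path length: H_d = H = 4.9 m (single drainage).
U = S(t)/S_ult = 170/250 = 0.68.
U > 60%: T_v = 1.781 − 0.933·log₁₀(100 − 68) = 0.3767.
t = T_v·H_d²/c_v = 0.3767×4.9²/6 = 1.507 years.

t ≈ 1.51 years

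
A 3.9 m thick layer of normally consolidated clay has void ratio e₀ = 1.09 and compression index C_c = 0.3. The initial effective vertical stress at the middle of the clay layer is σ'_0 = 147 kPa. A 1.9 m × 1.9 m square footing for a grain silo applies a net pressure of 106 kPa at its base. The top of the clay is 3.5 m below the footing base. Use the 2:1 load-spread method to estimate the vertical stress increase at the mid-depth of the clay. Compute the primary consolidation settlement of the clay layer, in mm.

Mid-depth of clay below the footing base: z = 3.5 + 3.9/2 = 5.45 m.
Stress increase at mid-clay by the 2:1 spreading method:
Δσ = qBL/((B+z)(L+z)) = 106×1.9×1.9/((1.9+5.45)(1.9+5.45)) = 7.0833 kPa
Final effective stress: σ'_f = σ'_0 + Δσ = 147 + 7.0833 = 154.08 kPa.
Normally consolidated clay, so the full stress increment lies on the virgin compression line:
S_c = C_c·H/(1+e₀)·log₁₀(σ'_f/σ'_0) = 0.3×3.9/(1+1.09)×log₁₀(154.08/147)
    = 0.55981 × 0.020429 = 0.01144 m

S_c ≈ 11.4 mm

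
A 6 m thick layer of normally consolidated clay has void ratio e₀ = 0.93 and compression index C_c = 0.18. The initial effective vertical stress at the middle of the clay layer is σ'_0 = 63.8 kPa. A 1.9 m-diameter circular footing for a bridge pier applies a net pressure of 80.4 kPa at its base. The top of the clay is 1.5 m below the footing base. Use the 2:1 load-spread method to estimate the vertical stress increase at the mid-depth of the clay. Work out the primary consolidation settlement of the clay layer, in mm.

S_c ≈ 25.6 mm

Mid-depth of clay below the footing base: z = 1.5 + 6/2 = 4.5 m.
Stress increase at mid-clay by the 2:1 spreading method:
Δσ ≈ qD²/(D+z)² = 80.4×1.9²/(1.9+4.5)² = 7.086 kPa
Final effective stress: σ'_f = σ'_0 + Δσ = 63.8 + 7.086 = 70.886 kPa.
Normally consolidated clay, so the full stress increment lies on the virgin compression line:
S_c = C_c·H/(1+e₀)·log₁₀(σ'_f/σ'_0) = 0.18×6/(1+0.93)×log₁₀(70.886/63.8)
    = 0.55959 × 0.04574 = 0.0256 m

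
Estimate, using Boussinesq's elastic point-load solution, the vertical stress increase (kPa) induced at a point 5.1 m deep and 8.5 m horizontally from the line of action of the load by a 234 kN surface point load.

Boussinesq vertical stress below a point load on an elastic half-space:
Δσ_z = 3P/(2πz²) · [1 + (r/z)²]^(−5/2)
r/z = 8.5/5.1 = 1.6667; [1+(r/z)²]^(−5/2) = 0.03605.
Δσ_z = 3×234/(2π×5.1²) × 0.03605 = 4.2955 × 0.03605 = 0.1549 kPa

Δσ_z ≈ 0.155 kPa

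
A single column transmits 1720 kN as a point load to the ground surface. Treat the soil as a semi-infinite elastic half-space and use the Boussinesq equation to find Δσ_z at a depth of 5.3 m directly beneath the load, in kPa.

Boussinesq vertical stress below a point load on an elastic half-space:
Δσ_z = 3P/(2πz²) · [1 + (r/z)²]^(−5/2)
r/z = 0/5.3 = 0; [1+(r/z)²]^(−5/2) = 1.
Δσ_z = 3×1720/(2π×5.3²) × 1 = 29.236 × 1 = 29.24 kPa

Δσ_z ≈ 29.2 kPa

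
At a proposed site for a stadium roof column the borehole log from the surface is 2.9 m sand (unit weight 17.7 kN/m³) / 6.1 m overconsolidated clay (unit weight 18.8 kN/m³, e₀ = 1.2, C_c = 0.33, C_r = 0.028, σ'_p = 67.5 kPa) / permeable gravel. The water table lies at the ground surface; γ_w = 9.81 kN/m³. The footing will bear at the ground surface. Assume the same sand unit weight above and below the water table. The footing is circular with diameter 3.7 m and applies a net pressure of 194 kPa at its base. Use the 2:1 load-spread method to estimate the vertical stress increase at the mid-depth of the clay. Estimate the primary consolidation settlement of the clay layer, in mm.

Mid-depth of clay below the ground surface: z = 2.9 + 6.1/2 = 5.95 m.
Total vertical stress at mid-clay: σ_v = 17.7×2.9 + 18.8×3.05 = 108.67 kPa.
Pore pressure: u = 9.81×(5.95 − 0) = 58.37 kPa.
Initial effective stress: σ'_0 = σ_v − u = 108.67 − 58.37 = 50.3 kPa.
Stress increase at mid-clay by the 2:1 spreading method:
Δσ ≈ qD²/(D+z)² = 194×3.7²/(3.7+5.95)² = 28.52 kPa
Final effective stress: σ'_f = 50.3 + 28.52 = 78.82 kPa.
σ'_f = 78.82 > σ'_p = 67.5 kPa, so the stress path crosses the preconsolidation pressure — recompression up to σ'_p, then virgin compression beyond:
S_c = H/(1+e₀)·[C_r·log₁₀(σ'_p/σ'_0) + C_c·log₁₀(σ'_f/σ'_p)]
    = 6.1/2.2 × [0.028×log₁₀(67.5/50.3) + 0.33×log₁₀(78.82/67.5)]
    = 2.7727 × [0.0035766 + 0.02222] = 0.07153 m

S_c ≈ 71.5 mm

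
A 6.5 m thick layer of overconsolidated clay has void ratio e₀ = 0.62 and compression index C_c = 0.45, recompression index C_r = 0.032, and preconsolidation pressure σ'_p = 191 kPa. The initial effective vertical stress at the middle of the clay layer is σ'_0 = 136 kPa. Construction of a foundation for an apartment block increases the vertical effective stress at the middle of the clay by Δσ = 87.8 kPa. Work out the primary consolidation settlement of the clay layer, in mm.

Final effective stress: σ'_f = 136 + 87.8 = 223.8 kPa.
σ'_f = 223.8 > σ'_p = 191 kPa, so the stress path crosses the preconsolidation pressure — recompression up to σ'_p, then virgin compression beyond:
S_c = H/(1+e₀)·[C_r·log₁₀(σ'_p/σ'_0) + C_c·log₁₀(σ'_f/σ'_p)]
    = 6.5/1.62 × [0.032×log₁₀(191/136) + 0.45×log₁₀(223.8/191)]
    = 4.0123 × [0.0047198 + 0.030972] = 0.1432 m

S_c ≈ 143 mm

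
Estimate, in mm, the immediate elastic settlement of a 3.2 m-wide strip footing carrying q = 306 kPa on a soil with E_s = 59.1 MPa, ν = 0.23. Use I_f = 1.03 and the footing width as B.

Immediate (elastic) settlement: S_e = q·B·(1−ν²)/E_s · I_f.
E_s = 59.1 MPa = 59100 kPa.
S_e = 306 × 3.2 × (1 − 0.23²) / 59100 × 1.03
    = 306 × 3.2 × 0.9471 / 59100 × 1.03
    = 0.01616 m = 16.16 mm

S_e ≈ 16.2 mm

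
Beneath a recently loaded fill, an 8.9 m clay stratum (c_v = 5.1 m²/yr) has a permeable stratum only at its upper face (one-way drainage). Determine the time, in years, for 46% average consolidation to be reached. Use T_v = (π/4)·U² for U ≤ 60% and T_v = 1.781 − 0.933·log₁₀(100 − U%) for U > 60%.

t ≈ 2.58 years

Drainage path length: H_d = H = 8.9 m (single drainage).
U ≤ 60%: T_v = (π/4)·U² = (π/4)×0.46² = 0.16619.
t = T_v·H_d²/c_v = 0.16619×8.9²/5.1 = 2.581 years.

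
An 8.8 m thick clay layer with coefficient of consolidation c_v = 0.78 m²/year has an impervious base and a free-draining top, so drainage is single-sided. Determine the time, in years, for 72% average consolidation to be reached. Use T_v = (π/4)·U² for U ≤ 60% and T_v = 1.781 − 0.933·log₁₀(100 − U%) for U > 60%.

t ≈ 42.8 years

Drainage path length: H_d = H = 8.8 m (single drainage).
U > 60%: T_v = 1.781 − 0.933·log₁₀(100 − 72) = 0.4308.
t = T_v·H_d²/c_v = 0.4308×8.8²/0.78 = 42.77 years.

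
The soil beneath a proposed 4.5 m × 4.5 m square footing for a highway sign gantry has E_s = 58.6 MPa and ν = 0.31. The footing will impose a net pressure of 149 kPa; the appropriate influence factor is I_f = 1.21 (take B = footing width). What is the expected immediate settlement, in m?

S_e ≈ 0.0125 m

Immediate (elastic) settlement: S_e = q·B·(1−ν²)/E_s · I_f.
E_s = 58.6 MPa = 58600 kPa.
S_e = 149 × 4.5 × (1 − 0.31²) / 58600 × 1.21
    = 149 × 4.5 × 0.9039 / 58600 × 1.21
    = 0.01251 m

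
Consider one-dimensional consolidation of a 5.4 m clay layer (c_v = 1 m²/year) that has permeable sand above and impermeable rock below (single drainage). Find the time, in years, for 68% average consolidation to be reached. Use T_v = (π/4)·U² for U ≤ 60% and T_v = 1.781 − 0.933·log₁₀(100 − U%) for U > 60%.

t ≈ 11 years

Drainage path length: H_d = H = 5.4 m (single drainage).
U > 60%: T_v = 1.781 − 0.933·log₁₀(100 − 68) = 0.3767.
t = T_v·H_d²/c_v = 0.3767×5.4²/1 = 10.98 years.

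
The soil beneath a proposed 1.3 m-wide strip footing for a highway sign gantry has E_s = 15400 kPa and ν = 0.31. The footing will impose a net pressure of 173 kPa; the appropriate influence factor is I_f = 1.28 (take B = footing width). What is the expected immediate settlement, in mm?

Immediate (elastic) settlement: S_e = q·B·(1−ν²)/E_s · I_f.
S_e = 173 × 1.3 × (1 − 0.31²) / 15400 × 1.28
    = 173 × 1.3 × 0.9039 / 15400 × 1.28
    = 0.0169 m = 16.9 mm

S_e ≈ 16.9 mm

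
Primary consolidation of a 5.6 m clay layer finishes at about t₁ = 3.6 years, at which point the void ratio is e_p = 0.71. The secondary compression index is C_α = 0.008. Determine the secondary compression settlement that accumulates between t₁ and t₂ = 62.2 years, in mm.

S_s ≈ 32.4 mm

Secondary compression: S_s = C_α·H/(1+e_p)·log₁₀(t₂/t₁)
S_s = 0.008×5.6/(1+0.71)×log₁₀(62.2/3.6)
    = 0.0262 × 1.237 = 0.03242 m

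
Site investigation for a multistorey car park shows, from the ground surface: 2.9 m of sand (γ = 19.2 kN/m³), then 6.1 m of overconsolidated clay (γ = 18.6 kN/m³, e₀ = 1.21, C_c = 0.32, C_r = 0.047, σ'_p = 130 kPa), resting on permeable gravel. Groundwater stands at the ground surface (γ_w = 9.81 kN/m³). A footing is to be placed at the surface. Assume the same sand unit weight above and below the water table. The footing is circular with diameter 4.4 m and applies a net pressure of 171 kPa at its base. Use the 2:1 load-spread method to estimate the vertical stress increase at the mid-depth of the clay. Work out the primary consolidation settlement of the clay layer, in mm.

Mid-depth of clay below the ground surface: z = 2.9 + 6.1/2 = 5.95 m.
Total vertical stress at mid-clay: σ_v = 19.2×2.9 + 18.6×3.05 = 112.41 kPa.
Pore pressure: u = 9.81×(5.95 − 0) = 58.37 kPa.
Initial effective stress: σ'_0 = σ_v − u = 112.41 − 58.37 = 54.04 kPa.
Stress increase at mid-clay by the 2:1 spreading method:
Δσ ≈ qD²/(D+z)² = 171×4.4²/(4.4+5.95)² = 30.904 kPa
Final effective stress: σ'_f = 54.04 + 30.904 = 84.944 kPa.
σ'_f = 84.944 ≤ σ'_p = 130 kPa, so the clay remains overconsolidated and only the recompression index applies:
S_c = C_r·H/(1+e₀)·log₁₀(σ'_f/σ'_0) = 0.047×6.1/2.21×log₁₀(84.944/54.04)
    = 0.12973 × 0.19642 = 0.02548 m

S_c ≈ 25.5 mm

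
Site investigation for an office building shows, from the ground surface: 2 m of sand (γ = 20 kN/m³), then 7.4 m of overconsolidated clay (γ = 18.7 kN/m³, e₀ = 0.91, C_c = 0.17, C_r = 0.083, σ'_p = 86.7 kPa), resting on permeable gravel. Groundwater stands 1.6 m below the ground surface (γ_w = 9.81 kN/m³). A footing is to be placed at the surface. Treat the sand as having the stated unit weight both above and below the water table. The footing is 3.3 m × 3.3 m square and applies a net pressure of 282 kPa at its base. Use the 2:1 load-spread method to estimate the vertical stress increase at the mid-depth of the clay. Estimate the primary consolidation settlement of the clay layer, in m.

Mid-depth of clay below the ground surface: z = 2 + 7.4/2 = 5.7 m.
Total vertical stress at mid-clay: σ_v = 20×2 + 18.7×3.7 = 109.19 kPa.
Pore pressure: u = 9.81×(5.7 − 1.6) = 40.221 kPa.
Initial effective stress: σ'_0 = σ_v − u = 109.19 − 40.221 = 68.969 kPa.
Stress increase at mid-clay by the 2:1 spreading method:
Δσ = qBL/((B+z)(L+z)) = 282×3.3×3.3/((3.3+5.7)(3.3+5.7)) = 37.913 kPa
Final effective stress: σ'_f = 68.969 + 37.913 = 106.88 kPa.
σ'_f = 106.88 > σ'_p = 86.7 kPa, so the stress path crosses the preconsolidation pressure — recompression up to σ'_p, then virgin compression beyond:
S_c = H/(1+e₀)·[C_r·log₁₀(σ'_p/σ'_0) + C_c·log₁₀(σ'_f/σ'_p)]
    = 7.4/1.91 × [0.083×log₁₀(86.7/68.969) + 0.17×log₁₀(106.88/86.7)]
    = 3.8743 × [0.0082473 + 0.015449] = 0.09181 m

S_c ≈ 0.0918 m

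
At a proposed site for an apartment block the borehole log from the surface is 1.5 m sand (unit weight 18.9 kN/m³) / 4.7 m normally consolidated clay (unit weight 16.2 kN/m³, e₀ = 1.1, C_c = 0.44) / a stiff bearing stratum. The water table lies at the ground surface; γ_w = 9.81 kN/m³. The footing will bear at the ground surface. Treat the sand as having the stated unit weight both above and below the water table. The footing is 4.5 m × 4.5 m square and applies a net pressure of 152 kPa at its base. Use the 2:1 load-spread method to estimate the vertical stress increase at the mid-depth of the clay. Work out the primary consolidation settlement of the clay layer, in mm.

Mid-depth of clay below the ground surface: z = 1.5 + 4.7/2 = 3.85 m.
Total vertical stress at mid-clay: σ_v = 18.9×1.5 + 16.2×2.35 = 66.42 kPa.
Pore pressure: u = 9.81×(3.85 − 0) = 37.769 kPa.
Initial effective stress: σ'_0 = σ_v − u = 66.42 − 37.769 = 28.651 kPa.
Stress increase at mid-clay by the 2:1 spreading method:
Δσ = qBL/((B+z)(L+z)) = 152×4.5×4.5/((4.5+3.85)(4.5+3.85)) = 44.146 kPa
Final effective stress: σ'_f = σ'_0 + Δσ = 28.651 + 44.146 = 72.797 kPa.
Normally consolidated clay, so the full stress increment lies on the virgin compression line:
S_c = C_c·H/(1+e₀)·log₁₀(σ'_f/σ'_0) = 0.44×4.7/(1+1.1)×log₁₀(72.797/28.651)
    = 0.98476 × 0.40497 = 0.3988 m

S_c ≈ 399 mm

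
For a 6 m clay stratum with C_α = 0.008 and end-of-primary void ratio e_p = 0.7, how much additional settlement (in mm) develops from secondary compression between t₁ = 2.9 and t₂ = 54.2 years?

Secondary compression: S_s = C_α·H/(1+e_p)·log₁₀(t₂/t₁)
S_s = 0.008×6/(1+0.7)×log₁₀(54.2/2.9)
    = 0.02824 × 1.272 = 0.0359 m

S_s ≈ 35.9 mm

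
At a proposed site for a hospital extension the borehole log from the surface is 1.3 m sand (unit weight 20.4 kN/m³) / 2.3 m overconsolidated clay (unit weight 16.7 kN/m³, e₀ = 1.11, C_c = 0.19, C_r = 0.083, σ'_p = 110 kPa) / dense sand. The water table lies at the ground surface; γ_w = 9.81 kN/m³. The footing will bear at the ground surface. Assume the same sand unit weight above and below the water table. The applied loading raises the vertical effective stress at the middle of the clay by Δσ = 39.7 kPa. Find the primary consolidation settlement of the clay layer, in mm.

S_c ≈ 40.9 mm

Mid-depth of clay below the ground surface: z = 1.3 + 2.3/2 = 2.45 m.
Total vertical stress at mid-clay: σ_v = 20.4×1.3 + 16.7×1.15 = 45.725 kPa.
Pore pressure: u = 9.81×(2.45 − 0) = 24.035 kPa.
Initial effective stress: σ'_0 = σ_v − u = 45.725 − 24.035 = 21.69 kPa.
Final effective stress: σ'_f = 21.69 + 39.7 = 61.39 kPa.
σ'_f = 61.39 ≤ σ'_p = 110 kPa, so the clay remains overconsolidated and only the recompression index applies:
S_c = C_r·H/(1+e₀)·log₁₀(σ'_f/σ'_0) = 0.083×2.3/2.11×log₁₀(61.39/21.69)
    = 0.09047 × 0.45184 = 0.04088 m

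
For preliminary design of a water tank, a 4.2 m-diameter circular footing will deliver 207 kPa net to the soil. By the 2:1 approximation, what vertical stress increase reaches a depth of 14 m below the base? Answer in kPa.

Δσ_z ≈ 11 kPa

By the 2:1 method the load spreads at 1 horizontal : 2 vertical, so at depth z the loaded area has grown by z in each plan dimension:
Δσ ≈ qD²/(D+z)² = 207×4.2²/(4.2+14)² = 11.024 kPa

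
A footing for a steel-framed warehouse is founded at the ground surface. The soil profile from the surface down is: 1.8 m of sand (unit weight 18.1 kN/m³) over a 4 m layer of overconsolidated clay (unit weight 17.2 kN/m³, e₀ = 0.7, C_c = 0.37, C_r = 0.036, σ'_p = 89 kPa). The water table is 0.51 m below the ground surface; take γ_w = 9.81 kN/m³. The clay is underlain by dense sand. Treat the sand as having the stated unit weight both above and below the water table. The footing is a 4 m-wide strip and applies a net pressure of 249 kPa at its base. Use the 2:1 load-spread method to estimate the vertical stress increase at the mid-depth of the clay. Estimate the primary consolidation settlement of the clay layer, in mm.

S_c ≈ 262 mm

Mid-depth of clay below the ground surface: z = 1.8 + 4/2 = 3.8 m.
Total vertical stress at mid-clay: σ_v = 18.1×1.8 + 17.2×2 = 66.98 kPa.
Pore pressure: u = 9.81×(3.8 − 0.51) = 32.275 kPa.
Initial effective stress: σ'_0 = σ_v − u = 66.98 − 32.275 = 34.705 kPa.
Stress increase at mid-clay by the 2:1 spreading method:
Δσ = qB/(B+z) = 249×4/(4+3.8) = 127.69 kPa
Final effective stress: σ'_f = 34.705 + 127.69 = 162.39 kPa.
σ'_f = 162.39 > σ'_p = 89 kPa, so the stress path crosses the preconsolidation pressure — recompression up to σ'_p, then virgin compression beyond:
S_c = H/(1+e₀)·[C_r·log₁₀(σ'_p/σ'_0) + C_c·log₁₀(σ'_f/σ'_p)]
    = 4/1.7 × [0.036×log₁₀(89/34.705) + 0.37×log₁₀(162.39/89)]
    = 2.3529 × [0.014724 + 0.096633] = 0.262 m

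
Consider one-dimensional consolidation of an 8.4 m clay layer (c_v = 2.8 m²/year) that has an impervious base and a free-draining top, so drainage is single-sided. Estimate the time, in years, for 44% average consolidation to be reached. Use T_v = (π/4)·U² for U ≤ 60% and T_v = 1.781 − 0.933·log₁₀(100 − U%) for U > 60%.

Drainage path length: H_d = H = 8.4 m (single drainage).
U ≤ 60%: T_v = (π/4)·U² = (π/4)×0.44² = 0.15205.
t = T_v·H_d²/c_v = 0.15205×8.4²/2.8 = 3.832 years.

t ≈ 3.83 years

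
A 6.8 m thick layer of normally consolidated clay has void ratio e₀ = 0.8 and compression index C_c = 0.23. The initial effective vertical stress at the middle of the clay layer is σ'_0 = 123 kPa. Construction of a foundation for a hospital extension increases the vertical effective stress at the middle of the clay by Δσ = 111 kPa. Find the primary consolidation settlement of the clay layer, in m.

S_c ≈ 0.243 m

Final effective stress: σ'_f = σ'_0 + Δσ = 123 + 111 = 234 kPa.
Normally consolidated clay, so the full stress increment lies on the virgin compression line:
S_c = C_c·H/(1+e₀)·log₁₀(σ'_f/σ'_0) = 0.23×6.8/(1+0.8)×log₁₀(234/123)
    = 0.86889 × 0.27931 = 0.2427 m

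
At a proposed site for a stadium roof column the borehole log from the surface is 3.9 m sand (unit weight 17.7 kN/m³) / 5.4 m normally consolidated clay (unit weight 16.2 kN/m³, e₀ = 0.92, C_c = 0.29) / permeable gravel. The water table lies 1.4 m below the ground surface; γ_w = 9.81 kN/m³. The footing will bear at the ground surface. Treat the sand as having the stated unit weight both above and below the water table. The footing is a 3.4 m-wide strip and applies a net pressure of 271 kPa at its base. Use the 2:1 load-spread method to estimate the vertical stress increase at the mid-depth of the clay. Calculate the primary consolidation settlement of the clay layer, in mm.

Mid-depth of clay below the ground surface: z = 3.9 + 5.4/2 = 6.6 m.
Total vertical stress at mid-clay: σ_v = 17.7×3.9 + 16.2×2.7 = 112.77 kPa.
Pore pressure: u = 9.81×(6.6 − 1.4) = 51.012 kPa.
Initial effective stress: σ'_0 = σ_v − u = 112.77 − 51.012 = 61.758 kPa.
Stress increase at mid-clay by the 2:1 spreading method:
Δσ = qB/(B+z) = 271×3.4/(3.4+6.6) = 92.14 kPa
Final effective stress: σ'_f = σ'_0 + Δσ = 61.758 + 92.14 = 153.9 kPa.
Normally consolidated clay, so the full stress increment lies on the virgin compression line:
S_c = C_c·H/(1+e₀)·log₁₀(σ'_f/σ'_0) = 0.29×5.4/(1+0.92)×log₁₀(153.9/61.758)
    = 0.81563 × 0.39655 = 0.3234 m

S_c ≈ 323 mm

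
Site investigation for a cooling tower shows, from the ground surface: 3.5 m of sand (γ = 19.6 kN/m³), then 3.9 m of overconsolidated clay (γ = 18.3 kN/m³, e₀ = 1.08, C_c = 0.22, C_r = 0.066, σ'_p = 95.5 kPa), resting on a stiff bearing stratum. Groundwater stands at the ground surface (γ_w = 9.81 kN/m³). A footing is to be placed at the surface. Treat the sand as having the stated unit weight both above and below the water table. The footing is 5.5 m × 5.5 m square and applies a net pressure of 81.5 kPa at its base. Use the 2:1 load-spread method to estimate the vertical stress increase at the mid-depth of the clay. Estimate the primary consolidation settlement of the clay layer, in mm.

Mid-depth of clay below the ground surface: z = 3.5 + 3.9/2 = 5.45 m.
Total vertical stress at mid-clay: σ_v = 19.6×3.5 + 18.3×1.95 = 104.29 kPa.
Pore pressure: u = 9.81×(5.45 − 0) = 53.465 kPa.
Initial effective stress: σ'_0 = σ_v − u = 104.29 − 53.465 = 50.825 kPa.
Stress increase at mid-clay by the 2:1 spreading method:
Δσ = qBL/((B+z)(L+z)) = 81.5×5.5×5.5/((5.5+5.45)(5.5+5.45)) = 20.561 kPa
Final effective stress: σ'_f = 50.825 + 20.561 = 71.386 kPa.
σ'_f = 71.386 ≤ σ'_p = 95.5 kPa, so the clay remains overconsolidated and only the recompression index applies:
S_c = C_r·H/(1+e₀)·log₁₀(σ'_f/σ'_0) = 0.066×3.9/2.08×log₁₀(71.386/50.825)
    = 0.12375 × 0.14754 = 0.01826 m

S_c ≈ 18.3 mm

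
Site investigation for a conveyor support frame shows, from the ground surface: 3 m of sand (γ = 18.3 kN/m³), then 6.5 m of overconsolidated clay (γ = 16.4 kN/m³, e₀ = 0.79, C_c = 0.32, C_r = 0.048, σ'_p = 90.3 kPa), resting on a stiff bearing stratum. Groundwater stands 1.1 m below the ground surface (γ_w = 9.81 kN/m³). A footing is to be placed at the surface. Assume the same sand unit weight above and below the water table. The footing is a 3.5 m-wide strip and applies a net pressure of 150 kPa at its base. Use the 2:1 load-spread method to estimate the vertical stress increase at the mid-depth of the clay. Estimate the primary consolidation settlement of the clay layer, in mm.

Mid-depth of clay below the ground surface: z = 3 + 6.5/2 = 6.25 m.
Total vertical stress at mid-clay: σ_v = 18.3×3 + 16.4×3.25 = 108.2 kPa.
Pore pressure: u = 9.81×(6.25 − 1.1) = 50.522 kPa.
Initial effective stress: σ'_0 = σ_v − u = 108.2 − 50.522 = 57.678 kPa.
Stress increase at mid-clay by the 2:1 spreading method:
Δσ = qB/(B+z) = 150×3.5/(3.5+6.25) = 53.846 kPa
Final effective stress: σ'_f = 57.678 + 53.846 = 111.52 kPa.
σ'_f = 111.52 > σ'_p = 90.3 kPa, so the stress path crosses the preconsolidation pressure — recompression up to σ'_p, then virgin compression beyond:
S_c = H/(1+e₀)·[C_r·log₁₀(σ'_p/σ'_0) + C_c·log₁₀(σ'_f/σ'_p)]
    = 6.5/1.79 × [0.048×log₁₀(90.3/57.678) + 0.32×log₁₀(111.52/90.3)]
    = 3.6313 × [0.0093445 + 0.029333] = 0.1404 m

S_c ≈ 140 mm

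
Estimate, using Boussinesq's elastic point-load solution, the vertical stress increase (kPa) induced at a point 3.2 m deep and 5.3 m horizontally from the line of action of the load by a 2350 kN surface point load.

Boussinesq vertical stress below a point load on an elastic half-space:
Δσ_z = 3P/(2πz²) · [1 + (r/z)²]^(−5/2)
r/z = 5.3/3.2 = 1.6562; [1+(r/z)²]^(−5/2) = 0.03689.
Δσ_z = 3×2350/(2π×3.2²) × 0.03689 = 109.57 × 0.03689 = 4.042 kPa

Δσ_z ≈ 4.04 kPa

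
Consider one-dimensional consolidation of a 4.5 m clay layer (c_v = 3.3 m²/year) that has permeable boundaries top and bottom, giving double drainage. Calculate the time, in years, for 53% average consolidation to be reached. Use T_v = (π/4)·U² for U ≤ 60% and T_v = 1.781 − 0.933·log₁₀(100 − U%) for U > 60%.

Drainage path length: H_d = H/2 = 2.25 m (double drainage).
U ≤ 60%: T_v = (π/4)·U² = (π/4)×0.53² = 0.22062.
t = T_v·H_d²/c_v = 0.22062×2.25²/3.3 = 0.3385 years.

t ≈ 0.338 years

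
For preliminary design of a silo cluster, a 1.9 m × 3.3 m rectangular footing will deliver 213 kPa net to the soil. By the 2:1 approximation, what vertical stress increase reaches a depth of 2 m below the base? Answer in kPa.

Δσ_z ≈ 64.6 kPa

By the 2:1 method the load spreads at 1 horizontal : 2 vertical, so at depth z the loaded area has grown by z in each plan dimension:
Δσ = qBL/((B+z)(L+z)) = 213×1.9×3.3/((1.9+2)(3.3+2)) = 64.611 kPa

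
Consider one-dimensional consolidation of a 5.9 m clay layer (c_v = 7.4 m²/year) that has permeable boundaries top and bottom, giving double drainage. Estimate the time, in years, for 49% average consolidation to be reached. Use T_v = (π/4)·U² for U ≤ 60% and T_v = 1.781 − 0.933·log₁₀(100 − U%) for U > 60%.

Drainage path length: H_d = H/2 = 2.95 m (double drainage).
U ≤ 60%: T_v = (π/4)·U² = (π/4)×0.49² = 0.18857.
t = T_v·H_d²/c_v = 0.18857×2.95²/7.4 = 0.2218 years.

t ≈ 0.222 years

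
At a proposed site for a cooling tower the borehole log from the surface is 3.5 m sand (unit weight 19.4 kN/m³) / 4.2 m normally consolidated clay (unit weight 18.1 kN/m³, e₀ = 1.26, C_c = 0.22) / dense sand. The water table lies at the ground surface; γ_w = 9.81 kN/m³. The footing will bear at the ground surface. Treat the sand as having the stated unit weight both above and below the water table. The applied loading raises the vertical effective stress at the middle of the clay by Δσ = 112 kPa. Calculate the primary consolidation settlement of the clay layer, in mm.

S_c ≈ 206 mm

Mid-depth of clay below the ground surface: z = 3.5 + 4.2/2 = 5.6 m.
Total vertical stress at mid-clay: σ_v = 19.4×3.5 + 18.1×2.1 = 105.91 kPa.
Pore pressure: u = 9.81×(5.6 − 0) = 54.936 kPa.
Initial effective stress: σ'_0 = σ_v − u = 105.91 − 54.936 = 50.974 kPa.
Final effective stress: σ'_f = σ'_0 + Δσ = 50.974 + 112 = 162.97 kPa.
Normally consolidated clay, so the full stress increment lies on the virgin compression line:
S_c = C_c·H/(1+e₀)·log₁₀(σ'_f/σ'_0) = 0.22×4.2/(1+1.26)×log₁₀(162.97/50.974)
    = 0.40885 × 0.50476 = 0.2064 m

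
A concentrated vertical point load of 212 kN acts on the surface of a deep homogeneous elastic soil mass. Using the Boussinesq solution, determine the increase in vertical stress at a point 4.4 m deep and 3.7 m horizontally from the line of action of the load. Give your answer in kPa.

Boussinesq vertical stress below a point load on an elastic half-space:
Δσ_z = 3P/(2πz²) · [1 + (r/z)²]^(−5/2)
r/z = 3.7/4.4 = 0.84091; [1+(r/z)²]^(−5/2) = 0.26262.
Δσ_z = 3×212/(2π×4.4²) × 0.26262 = 5.2284 × 0.26262 = 1.373 kPa

Δσ_z ≈ 1.37 kPa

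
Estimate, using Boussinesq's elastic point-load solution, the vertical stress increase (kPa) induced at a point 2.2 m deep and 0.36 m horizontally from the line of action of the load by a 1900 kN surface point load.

Boussinesq vertical stress below a point load on an elastic half-space:
Δσ_z = 3P/(2πz²) · [1 + (r/z)²]^(−5/2)
r/z = 0.36/2.2 = 0.16364; [1+(r/z)²]^(−5/2) = 0.93607.
Δσ_z = 3×1900/(2π×2.2²) × 0.93607 = 187.43 × 0.93607 = 175.4 kPa

Δσ_z ≈ 175 kPa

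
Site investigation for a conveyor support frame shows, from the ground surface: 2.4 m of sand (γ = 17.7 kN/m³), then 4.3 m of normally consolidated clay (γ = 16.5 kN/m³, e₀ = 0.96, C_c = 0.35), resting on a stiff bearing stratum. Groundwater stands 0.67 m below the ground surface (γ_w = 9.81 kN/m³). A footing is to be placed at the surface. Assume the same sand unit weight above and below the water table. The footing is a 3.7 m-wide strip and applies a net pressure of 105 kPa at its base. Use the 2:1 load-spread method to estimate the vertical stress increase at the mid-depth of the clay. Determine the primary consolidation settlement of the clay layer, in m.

S_c ≈ 0.26 m

Mid-depth of clay below the ground surface: z = 2.4 + 4.3/2 = 4.55 m.
Total vertical stress at mid-clay: σ_v = 17.7×2.4 + 16.5×2.15 = 77.955 kPa.
Pore pressure: u = 9.81×(4.55 − 0.67) = 38.063 kPa.
Initial effective stress: σ'_0 = σ_v − u = 77.955 − 38.063 = 39.892 kPa.
Stress increase at mid-clay by the 2:1 spreading method:
Δσ = qB/(B+z) = 105×3.7/(3.7+4.55) = 47.091 kPa
Final effective stress: σ'_f = σ'_0 + Δσ = 39.892 + 47.091 = 86.983 kPa.
Normally consolidated clay, so the full stress increment lies on the virgin compression line:
S_c = C_c·H/(1+e₀)·log₁₀(σ'_f/σ'_0) = 0.35×4.3/(1+0.96)×log₁₀(86.983/39.892)
    = 0.76786 × 0.33855 = 0.26 m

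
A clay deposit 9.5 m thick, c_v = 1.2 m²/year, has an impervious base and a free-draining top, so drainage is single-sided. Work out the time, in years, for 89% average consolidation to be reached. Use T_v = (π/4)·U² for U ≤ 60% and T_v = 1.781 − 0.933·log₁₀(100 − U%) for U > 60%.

t ≈ 60.9 years

Drainage path length: H_d = H = 9.5 m (single drainage).
U > 60%: T_v = 1.781 − 0.933·log₁₀(100 − 89) = 0.80938.
t = T_v·H_d²/c_v = 0.80938×9.5²/1.2 = 60.87 years.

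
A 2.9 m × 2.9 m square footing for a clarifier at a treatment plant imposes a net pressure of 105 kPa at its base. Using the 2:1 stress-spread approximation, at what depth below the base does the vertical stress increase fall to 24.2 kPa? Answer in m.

2:1 spreading — at depth z the loaded area has grown by z in each plan dimension:
qB²/(B+z)² = Δσ_z ⇒ z = B(√(q/Δσ_z) − 1) = 2.9×(√(105/24.2) − 1) = 3.141 m

z ≈ 3.14 m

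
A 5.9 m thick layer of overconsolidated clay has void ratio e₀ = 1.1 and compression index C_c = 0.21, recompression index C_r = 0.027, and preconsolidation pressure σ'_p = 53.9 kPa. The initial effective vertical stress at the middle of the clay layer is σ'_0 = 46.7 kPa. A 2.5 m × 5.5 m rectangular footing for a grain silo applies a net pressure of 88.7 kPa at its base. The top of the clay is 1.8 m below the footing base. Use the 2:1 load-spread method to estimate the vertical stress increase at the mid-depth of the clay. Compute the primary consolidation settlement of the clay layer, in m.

Mid-depth of clay below the footing base: z = 1.8 + 5.9/2 = 4.75 m.
Stress increase at mid-clay by the 2:1 spreading method:
Δσ = qBL/((B+z)(L+z)) = 88.7×2.5×5.5/((2.5+4.75)(5.5+4.75)) = 16.412 kPa
Final effective stress: σ'_f = 46.7 + 16.412 = 63.112 kPa.
σ'_f = 63.112 > σ'_p = 53.9 kPa, so the stress path crosses the preconsolidation pressure — recompression up to σ'_p, then virgin compression beyond:
S_c = H/(1+e₀)·[C_r·log₁₀(σ'_p/σ'_0) + C_c·log₁₀(σ'_f/σ'_p)]
    = 5.9/2.1 × [0.027×log₁₀(53.9/46.7) + 0.21×log₁₀(63.112/53.9)]
    = 2.8095 × [0.0016813 + 0.01439] = 0.04515 m

S_c ≈ 0.0452 m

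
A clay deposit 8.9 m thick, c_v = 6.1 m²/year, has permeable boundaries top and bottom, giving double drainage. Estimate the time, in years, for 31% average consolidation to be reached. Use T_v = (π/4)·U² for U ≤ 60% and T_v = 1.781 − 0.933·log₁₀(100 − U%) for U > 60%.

t ≈ 0.245 years

Drainage path length: H_d = H/2 = 4.45 m (double drainage).
U ≤ 60%: T_v = (π/4)·U² = (π/4)×0.31² = 0.075477.
t = T_v·H_d²/c_v = 0.075477×4.45²/6.1 = 0.245 years.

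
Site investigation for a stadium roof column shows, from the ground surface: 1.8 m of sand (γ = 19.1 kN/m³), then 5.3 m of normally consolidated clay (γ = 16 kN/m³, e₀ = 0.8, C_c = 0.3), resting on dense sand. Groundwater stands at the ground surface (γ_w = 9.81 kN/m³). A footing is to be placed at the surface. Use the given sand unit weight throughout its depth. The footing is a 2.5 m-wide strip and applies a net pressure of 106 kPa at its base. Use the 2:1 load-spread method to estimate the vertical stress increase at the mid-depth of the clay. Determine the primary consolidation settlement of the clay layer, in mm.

S_c ≈ 294 mm

Mid-depth of clay below the ground surface: z = 1.8 + 5.3/2 = 4.45 m.
Total vertical stress at mid-clay: σ_v = 19.1×1.8 + 16×2.65 = 76.78 kPa.
Pore pressure: u = 9.81×(4.45 − 0) = 43.655 kPa.
Initial effective stress: σ'_0 = σ_v − u = 76.78 − 43.655 = 33.125 kPa.
Stress increase at mid-clay by the 2:1 spreading method:
Δσ = qB/(B+z) = 106×2.5/(2.5+4.45) = 38.129 kPa
Final effective stress: σ'_f = σ'_0 + Δσ = 33.125 + 38.129 = 71.254 kPa.
Normally consolidated clay, so the full stress increment lies on the virgin compression line:
S_c = C_c·H/(1+e₀)·log₁₀(σ'_f/σ'_0) = 0.3×5.3/(1+0.8)×log₁₀(71.254/33.125)
    = 0.88333 × 0.33265 = 0.2938 m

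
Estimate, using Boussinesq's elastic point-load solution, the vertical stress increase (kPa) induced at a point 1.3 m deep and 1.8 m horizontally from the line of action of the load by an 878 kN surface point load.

Δσ_z ≈ 17.1 kPa

Boussinesq vertical stress below a point load on an elastic half-space:
Δσ_z = 3P/(2πz²) · [1 + (r/z)²]^(−5/2)
r/z = 1.8/1.3 = 1.3846; [1+(r/z)²]^(−5/2) = 0.068802.
Δσ_z = 3×878/(2π×1.3²) × 0.068802 = 248.06 × 0.068802 = 17.07 kPa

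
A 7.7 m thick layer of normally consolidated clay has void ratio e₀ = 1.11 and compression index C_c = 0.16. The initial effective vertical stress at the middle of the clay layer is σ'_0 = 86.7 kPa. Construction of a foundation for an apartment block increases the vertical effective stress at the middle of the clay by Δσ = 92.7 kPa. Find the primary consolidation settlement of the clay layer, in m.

S_c ≈ 0.184 m

Final effective stress: σ'_f = σ'_0 + Δσ = 86.7 + 92.7 = 179.4 kPa.
Normally consolidated clay, so the full stress increment lies on the virgin compression line:
S_c = C_c·H/(1+e₀)·log₁₀(σ'_f/σ'_0) = 0.16×7.7/(1+1.11)×log₁₀(179.4/86.7)
    = 0.58389 × 0.3158 = 0.1844 m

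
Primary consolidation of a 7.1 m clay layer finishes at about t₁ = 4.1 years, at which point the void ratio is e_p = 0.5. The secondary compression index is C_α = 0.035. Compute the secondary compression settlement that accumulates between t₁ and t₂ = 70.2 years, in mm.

S_s ≈ 204 mm

Secondary compression: S_s = C_α·H/(1+e_p)·log₁₀(t₂/t₁)
S_s = 0.035×7.1/(1+0.5)×log₁₀(70.2/4.1)
    = 0.1657 × 1.234 = 0.2044 m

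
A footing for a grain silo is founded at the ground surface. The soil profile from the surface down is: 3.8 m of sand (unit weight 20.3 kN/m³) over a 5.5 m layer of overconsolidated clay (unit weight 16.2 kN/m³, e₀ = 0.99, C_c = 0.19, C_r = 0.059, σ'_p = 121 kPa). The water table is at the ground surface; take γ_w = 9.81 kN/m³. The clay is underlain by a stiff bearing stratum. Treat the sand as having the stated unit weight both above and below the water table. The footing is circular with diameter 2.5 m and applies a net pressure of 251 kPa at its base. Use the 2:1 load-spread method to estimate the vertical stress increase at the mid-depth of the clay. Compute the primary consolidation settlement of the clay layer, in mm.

Mid-depth of clay below the ground surface: z = 3.8 + 5.5/2 = 6.55 m.
Total vertical stress at mid-clay: σ_v = 20.3×3.8 + 16.2×2.75 = 121.69 kPa.
Pore pressure: u = 9.81×(6.55 − 0) = 64.255 kPa.
Initial effective stress: σ'_0 = σ_v − u = 121.69 − 64.255 = 57.435 kPa.
Stress increase at mid-clay by the 2:1 spreading method:
Δσ ≈ qD²/(D+z)² = 251×2.5²/(2.5+6.55)² = 19.154 kPa
Final effective stress: σ'_f = 57.435 + 19.154 = 76.589 kPa.
σ'_f = 76.589 ≤ σ'_p = 121 kPa, so the clay remains overconsolidated and only the recompression index applies:
S_c = C_r·H/(1+e₀)·log₁₀(σ'_f/σ'_0) = 0.059×5.5/1.99×log₁₀(76.589/57.435)
    = 0.16306 × 0.12499 = 0.02038 m

S_c ≈ 20.4 mm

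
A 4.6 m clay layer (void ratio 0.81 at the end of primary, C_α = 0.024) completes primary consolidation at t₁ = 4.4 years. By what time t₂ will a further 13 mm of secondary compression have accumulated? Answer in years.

t₂ ≈ 7.19 years

S_s = C_α·H/(1+e_p)·log₁₀(t₂/t₁) ⇒ log₁₀(t₂/t₁) = S_s·(1+e_p)/(C_α·H).
log₁₀(t₂/t₁) = 0.013 × (1+0.81) / (0.024×4.6) = 0.2131
t₂ = t₁ × 10^0.2131 = 4.4 × 1.634 = 7.188 years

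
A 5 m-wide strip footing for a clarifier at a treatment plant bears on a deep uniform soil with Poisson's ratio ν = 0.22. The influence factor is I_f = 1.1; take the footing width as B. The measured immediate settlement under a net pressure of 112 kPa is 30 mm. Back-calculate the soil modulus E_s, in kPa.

E_s ≈ 19500 kPa

S_e = q·B·(1−ν²)/E_s · I_f  ⇒  E_s = q·B·(1−ν²)·I_f / S_e.
E_s = 112 × 5 × 0.9516 × 1.1 / 0.03 = 19540 kPa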